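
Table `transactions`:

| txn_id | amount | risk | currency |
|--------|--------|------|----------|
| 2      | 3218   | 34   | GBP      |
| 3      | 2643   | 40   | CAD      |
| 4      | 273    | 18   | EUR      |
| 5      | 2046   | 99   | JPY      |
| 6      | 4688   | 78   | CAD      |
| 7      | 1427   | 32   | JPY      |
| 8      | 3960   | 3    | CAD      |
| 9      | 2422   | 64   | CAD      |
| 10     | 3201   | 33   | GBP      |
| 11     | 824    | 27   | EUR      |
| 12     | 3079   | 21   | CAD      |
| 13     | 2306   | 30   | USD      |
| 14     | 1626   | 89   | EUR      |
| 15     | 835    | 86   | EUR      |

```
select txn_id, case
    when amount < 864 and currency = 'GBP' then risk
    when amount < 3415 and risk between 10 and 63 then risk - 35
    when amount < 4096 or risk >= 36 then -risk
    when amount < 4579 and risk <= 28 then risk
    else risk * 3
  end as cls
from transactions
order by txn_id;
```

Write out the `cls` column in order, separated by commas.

-1, 5, -17, -99, -78, -3, -3, -64, -2, -8, -14, -5, -89, -86

txn_id=2: amount < 3415 and risk between 10 and 63 → -1
txn_id=3: amount < 3415 and risk between 10 and 63 → 5
txn_id=4: amount < 3415 and risk between 10 and 63 → -17
txn_id=5: amount < 4096 or risk >= 36 → -99
txn_id=6: amount < 4096 or risk >= 36 → -78
txn_id=7: amount < 3415 and risk between 10 and 63 → -3
txn_id=8: amount < 4096 or risk >= 36 → -3
txn_id=9: amount < 4096 or risk >= 36 → -64
txn_id=10: amount < 3415 and risk between 10 and 63 → -2
txn_id=11: amount < 3415 and risk between 10 and 63 → -8
txn_id=12: amount < 3415 and risk between 10 and 63 → -14
txn_id=13: amount < 3415 and risk between 10 and 63 → -5
txn_id=14: amount < 4096 or risk >= 36 → -89
txn_id=15: amount < 4096 or risk >= 36 → -86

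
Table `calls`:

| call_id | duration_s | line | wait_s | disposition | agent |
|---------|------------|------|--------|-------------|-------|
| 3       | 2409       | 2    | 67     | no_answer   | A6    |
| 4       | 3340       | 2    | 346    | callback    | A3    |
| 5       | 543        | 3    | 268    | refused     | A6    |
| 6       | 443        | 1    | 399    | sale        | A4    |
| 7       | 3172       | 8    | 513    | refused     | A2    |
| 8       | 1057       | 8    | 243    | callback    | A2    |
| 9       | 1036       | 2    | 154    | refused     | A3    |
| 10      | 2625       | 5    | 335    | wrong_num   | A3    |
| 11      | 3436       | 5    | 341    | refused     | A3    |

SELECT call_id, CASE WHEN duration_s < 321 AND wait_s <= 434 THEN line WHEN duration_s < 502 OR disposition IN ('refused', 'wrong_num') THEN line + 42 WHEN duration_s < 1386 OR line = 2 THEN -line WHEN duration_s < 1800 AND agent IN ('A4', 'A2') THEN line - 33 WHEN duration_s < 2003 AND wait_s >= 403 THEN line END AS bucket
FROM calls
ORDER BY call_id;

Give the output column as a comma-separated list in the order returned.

call_id=3: duration_s < 1386 OR line = 2 → -2
call_id=4: duration_s < 1386 OR line = 2 → -2
call_id=5: duration_s < 502 OR disposition IN ('refused', 'wrong_num') → 45
call_id=6: duration_s < 502 OR disposition IN ('refused', 'wrong_num') → 43
call_id=7: duration_s < 502 OR disposition IN ('refused', 'wrong_num') → 50
call_id=8: duration_s < 1386 OR line = 2 → -8
call_id=9: duration_s < 502 OR disposition IN ('refused', 'wrong_num') → 44
call_id=10: duration_s < 502 OR disposition IN ('refused', 'wrong_num') → 47
call_id=11: duration_s < 502 OR disposition IN ('refused', 'wrong_num') → 47

-2, -2, 45, 43, 50, -8, 44, 47, 47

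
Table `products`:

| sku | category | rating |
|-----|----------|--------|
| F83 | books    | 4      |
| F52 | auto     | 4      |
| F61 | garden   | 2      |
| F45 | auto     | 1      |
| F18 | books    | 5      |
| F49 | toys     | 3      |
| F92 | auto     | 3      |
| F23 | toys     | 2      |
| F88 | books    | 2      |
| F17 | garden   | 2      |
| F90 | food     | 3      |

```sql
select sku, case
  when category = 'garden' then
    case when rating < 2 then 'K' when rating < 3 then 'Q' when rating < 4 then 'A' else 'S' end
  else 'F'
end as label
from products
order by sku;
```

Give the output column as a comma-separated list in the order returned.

Q, F, F, F, F, F, Q, F, F, F, F

sku=F17: category='garden' → inner[rating < 3] → Q
sku=F18: category='books' → outer ELSE → F
sku=F23: category='toys' → outer ELSE → F
sku=F45: category='auto' → outer ELSE → F
sku=F49: category='toys' → outer ELSE → F
sku=F52: category='auto' → outer ELSE → F
sku=F61: category='garden' → inner[rating < 3] → Q
sku=F83: category='books' → outer ELSE → F
sku=F88: category='books' → outer ELSE → F
sku=F90: category='food' → outer ELSE → F
sku=F92: category='auto' → outer ELSE → F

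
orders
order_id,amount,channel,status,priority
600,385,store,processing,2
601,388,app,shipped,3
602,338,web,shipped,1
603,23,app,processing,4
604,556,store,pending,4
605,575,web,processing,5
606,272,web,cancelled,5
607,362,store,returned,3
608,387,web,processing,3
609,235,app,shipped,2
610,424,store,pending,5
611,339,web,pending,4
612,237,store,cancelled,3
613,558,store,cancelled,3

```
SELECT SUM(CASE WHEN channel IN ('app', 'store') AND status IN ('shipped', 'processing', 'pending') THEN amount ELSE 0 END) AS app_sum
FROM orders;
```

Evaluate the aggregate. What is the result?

order_id=600: ✓ → 385
order_id=601: ✓ → 388
order_id=602: ✗
order_id=603: ✓ → 23
order_id=604: ✓ → 556
order_id=605: ✗
order_id=606: ✗
order_id=607: ✗
order_id=608: ✗
order_id=609: ✓ → 235
order_id=610: ✓ → 424
order_id=611: ✗
order_id=612: ✗
order_id=613: ✗
app_sum = 385 + 388 + 23 + 556 + 235 + 424 = 2011

2011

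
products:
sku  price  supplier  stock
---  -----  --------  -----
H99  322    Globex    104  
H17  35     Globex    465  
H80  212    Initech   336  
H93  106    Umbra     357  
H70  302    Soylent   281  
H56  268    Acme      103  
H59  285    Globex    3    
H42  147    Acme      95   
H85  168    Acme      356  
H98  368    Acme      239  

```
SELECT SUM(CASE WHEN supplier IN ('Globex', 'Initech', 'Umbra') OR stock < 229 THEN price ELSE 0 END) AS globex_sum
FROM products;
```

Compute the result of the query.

1375

sku=H99: ✓ → 322
sku=H17: ✓ → 35
sku=H80: ✓ → 212
sku=H93: ✓ → 106
sku=H70: ✗
sku=H56: ✓ → 268
sku=H59: ✓ → 285
sku=H42: ✓ → 147
sku=H85: ✗
sku=H98: ✗
globex_sum = 322 + 35 + 212 + 106 + 268 + 285 + 147 = 1375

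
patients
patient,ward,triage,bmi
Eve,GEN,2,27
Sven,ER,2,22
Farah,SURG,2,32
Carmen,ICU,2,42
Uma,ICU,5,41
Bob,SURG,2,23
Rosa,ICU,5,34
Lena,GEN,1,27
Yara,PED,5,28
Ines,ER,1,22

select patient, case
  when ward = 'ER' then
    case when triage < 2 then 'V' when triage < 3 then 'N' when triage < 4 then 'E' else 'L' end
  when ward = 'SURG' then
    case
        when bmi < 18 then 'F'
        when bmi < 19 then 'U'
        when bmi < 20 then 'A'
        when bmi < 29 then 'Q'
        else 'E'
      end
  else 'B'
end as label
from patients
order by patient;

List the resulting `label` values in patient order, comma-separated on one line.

Q, B, B, E, V, B, B, N, B, B

patient=Bob: ward='SURG' → inner[bmi < 29] → Q
patient=Carmen: ward='ICU' → outer ELSE → B
patient=Eve: ward='GEN' → outer ELSE → B
patient=Farah: ward='SURG' → inner[ELSE] → E
patient=Ines: ward='ER' → inner[triage < 2] → V
patient=Lena: ward='GEN' → outer ELSE → B
patient=Rosa: ward='ICU' → outer ELSE → B
patient=Sven: ward='ER' → inner[triage < 3] → N
patient=Uma: ward='ICU' → outer ELSE → B
patient=Yara: ward='PED' → outer ELSE → B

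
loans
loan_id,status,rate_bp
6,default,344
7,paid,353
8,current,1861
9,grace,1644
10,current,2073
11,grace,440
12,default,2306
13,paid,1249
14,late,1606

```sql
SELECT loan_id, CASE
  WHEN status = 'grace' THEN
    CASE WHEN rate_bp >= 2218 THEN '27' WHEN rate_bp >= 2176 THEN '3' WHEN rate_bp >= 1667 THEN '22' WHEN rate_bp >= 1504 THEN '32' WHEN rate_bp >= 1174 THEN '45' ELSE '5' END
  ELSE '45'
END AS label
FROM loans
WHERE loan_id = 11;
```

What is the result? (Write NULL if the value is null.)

loan_id = 11: status=grace, rate_bp=440.
status='grace' → inner[ELSE] → 5

5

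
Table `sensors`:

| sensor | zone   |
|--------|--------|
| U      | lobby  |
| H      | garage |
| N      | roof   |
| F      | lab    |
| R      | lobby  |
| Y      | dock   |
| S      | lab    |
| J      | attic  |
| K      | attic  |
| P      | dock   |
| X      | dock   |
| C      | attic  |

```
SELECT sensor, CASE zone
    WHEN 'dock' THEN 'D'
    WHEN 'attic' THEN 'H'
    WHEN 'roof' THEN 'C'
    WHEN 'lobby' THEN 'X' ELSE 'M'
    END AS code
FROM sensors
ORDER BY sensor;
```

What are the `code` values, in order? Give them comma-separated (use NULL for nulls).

H, M, M, H, H, C, D, X, M, X, D, D

sensor=C: zone='attic' → H
sensor=F: ELSE → M
sensor=H: ELSE → M
sensor=J: zone='attic' → H
sensor=K: zone='attic' → H
sensor=N: zone='roof' → C
sensor=P: zone='dock' → D
sensor=R: zone='lobby' → X
sensor=S: ELSE → M
sensor=U: zone='lobby' → X
sensor=X: zone='dock' → D
sensor=Y: zone='dock' → D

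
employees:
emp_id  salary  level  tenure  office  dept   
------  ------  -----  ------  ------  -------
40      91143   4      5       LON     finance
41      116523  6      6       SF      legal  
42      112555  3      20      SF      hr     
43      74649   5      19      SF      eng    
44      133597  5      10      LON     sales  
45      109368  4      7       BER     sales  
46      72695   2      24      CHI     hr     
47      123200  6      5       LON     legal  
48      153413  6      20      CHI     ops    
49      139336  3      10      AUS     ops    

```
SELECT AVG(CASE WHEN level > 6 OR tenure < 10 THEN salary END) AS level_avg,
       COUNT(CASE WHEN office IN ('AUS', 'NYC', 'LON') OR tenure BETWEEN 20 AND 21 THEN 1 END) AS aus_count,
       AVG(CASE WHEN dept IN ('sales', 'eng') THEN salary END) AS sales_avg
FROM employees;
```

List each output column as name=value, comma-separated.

[level_avg: level > 6 OR tenure < 10]
emp_id=40: ✓ → 91143
emp_id=41: ✓ → 116523
emp_id=42: ✗
emp_id=43: ✗
emp_id=44: ✗
emp_id=45: ✓ → 109368
emp_id=46: ✗
emp_id=47: ✓ → 123200
emp_id=48: ✗
emp_id=49: ✗
level_avg = (91143 + 116523 + 109368 + 123200) / 4 = 110058.5
—
[aus_count: office IN ('AUS', 'NYC', 'LON') OR tenure BETWEEN 20 AND 21]
emp_id=40: ✓ → 1
emp_id=41: ✗
emp_id=42: ✓ → 1
emp_id=43: ✗
emp_id=44: ✓ → 1
emp_id=45: ✗
emp_id=46: ✗
emp_id=47: ✓ → 1
emp_id=48: ✓ → 1
emp_id=49: ✓ → 1
aus_count = COUNT(1, 1, 1, 1, 1, 1) = 6
—
[sales_avg: dept IN ('sales', 'eng')]
emp_id=40: ✗
emp_id=41: ✗
emp_id=42: ✗
emp_id=43: ✓ → 74649
emp_id=44: ✓ → 133597
emp_id=45: ✓ → 109368
emp_id=46: ✗
emp_id=47: ✗
emp_id=48: ✗
emp_id=49: ✗
sales_avg = (74649 + 133597 + 109368) / 3 = 105871.3333333333

level_avg=110058.5, aus_count=6, sales_avg=105871.3333333333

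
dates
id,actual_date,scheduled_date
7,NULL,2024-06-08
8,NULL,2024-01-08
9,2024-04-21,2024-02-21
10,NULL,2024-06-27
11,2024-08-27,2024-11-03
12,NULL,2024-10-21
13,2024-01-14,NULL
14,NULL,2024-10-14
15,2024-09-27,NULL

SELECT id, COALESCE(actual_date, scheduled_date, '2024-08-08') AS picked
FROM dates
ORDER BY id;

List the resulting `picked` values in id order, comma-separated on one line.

id=7: actual_date=NULL, scheduled_date=2024-06-08 → 2024-06-08
id=8: actual_date=NULL, scheduled_date=2024-01-08 → 2024-01-08
id=9: actual_date=2024-04-21 → 2024-04-21
id=10: actual_date=NULL, scheduled_date=2024-06-27 → 2024-06-27
id=11: actual_date=2024-08-27 → 2024-08-27
id=12: actual_date=NULL, scheduled_date=2024-10-21 → 2024-10-21
id=13: actual_date=2024-01-14 → 2024-01-14
id=14: actual_date=NULL, scheduled_date=2024-10-14 → 2024-10-14
id=15: actual_date=2024-09-27 → 2024-09-27

2024-06-08, 2024-01-08, 2024-04-21, 2024-06-27, 2024-08-27, 2024-10-21, 2024-01-14, 2024-10-14, 2024-09-27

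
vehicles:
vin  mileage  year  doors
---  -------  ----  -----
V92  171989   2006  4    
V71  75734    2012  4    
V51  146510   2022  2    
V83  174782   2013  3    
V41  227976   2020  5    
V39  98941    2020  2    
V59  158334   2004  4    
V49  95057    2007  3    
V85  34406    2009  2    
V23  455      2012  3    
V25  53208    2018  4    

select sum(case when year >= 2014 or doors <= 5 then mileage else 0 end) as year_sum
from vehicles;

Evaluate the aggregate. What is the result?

vin=V92: ✓ → 171989
vin=V71: ✓ → 75734
vin=V51: ✓ → 146510
vin=V83: ✓ → 174782
vin=V41: ✓ → 227976
vin=V39: ✓ → 98941
vin=V59: ✓ → 158334
vin=V49: ✓ → 95057
vin=V85: ✓ → 34406
vin=V23: ✓ → 455
vin=V25: ✓ → 53208
year_sum = 171989 + 75734 + 146510 + 174782 + 227976 + 98941 + 158334 + 95057 + 34406 + 455 + 53208 = 1237392

1237392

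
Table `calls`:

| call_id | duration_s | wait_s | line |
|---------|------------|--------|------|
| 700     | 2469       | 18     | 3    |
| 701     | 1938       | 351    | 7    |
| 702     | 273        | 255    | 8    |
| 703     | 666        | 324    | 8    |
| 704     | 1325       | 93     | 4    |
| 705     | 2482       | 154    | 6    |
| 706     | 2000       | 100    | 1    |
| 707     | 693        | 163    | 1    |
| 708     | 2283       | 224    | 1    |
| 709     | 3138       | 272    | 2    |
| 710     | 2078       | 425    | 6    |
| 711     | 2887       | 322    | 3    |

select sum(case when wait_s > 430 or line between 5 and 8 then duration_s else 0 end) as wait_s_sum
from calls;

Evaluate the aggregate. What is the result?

call_id=700: ✗
call_id=701: ✓ → 1938
call_id=702: ✓ → 273
call_id=703: ✓ → 666
call_id=704: ✗
call_id=705: ✓ → 2482
call_id=706: ✗
call_id=707: ✗
call_id=708: ✗
call_id=709: ✗
call_id=710: ✓ → 2078
call_id=711: ✗
wait_s_sum = 1938 + 273 + 666 + 2482 + 2078 = 7437

7437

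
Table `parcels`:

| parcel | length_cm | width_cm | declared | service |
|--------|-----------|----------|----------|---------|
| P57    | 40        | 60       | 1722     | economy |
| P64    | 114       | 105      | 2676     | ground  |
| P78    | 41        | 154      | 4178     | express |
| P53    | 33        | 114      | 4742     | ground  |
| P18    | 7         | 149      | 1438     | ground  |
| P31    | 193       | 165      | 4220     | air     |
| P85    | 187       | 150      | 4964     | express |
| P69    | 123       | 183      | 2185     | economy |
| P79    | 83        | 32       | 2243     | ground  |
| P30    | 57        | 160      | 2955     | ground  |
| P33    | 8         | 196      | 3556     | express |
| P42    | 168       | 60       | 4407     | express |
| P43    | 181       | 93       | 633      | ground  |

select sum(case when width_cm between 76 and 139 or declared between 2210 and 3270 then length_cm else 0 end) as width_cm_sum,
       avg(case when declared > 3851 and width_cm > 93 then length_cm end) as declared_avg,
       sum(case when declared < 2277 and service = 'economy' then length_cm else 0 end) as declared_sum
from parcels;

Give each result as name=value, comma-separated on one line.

width_cm_sum=468, declared_avg=113.5, declared_sum=163

[width_cm_sum: width_cm between 76 and 139 or declared between 2210 and 3270]
parcel=P57: ✗
parcel=P64: ✓ → 114
parcel=P78: ✗
parcel=P53: ✓ → 33
parcel=P18: ✗
parcel=P31: ✗
parcel=P85: ✗
parcel=P69: ✗
parcel=P79: ✓ → 83
parcel=P30: ✓ → 57
parcel=P33: ✗
parcel=P42: ✗
parcel=P43: ✓ → 181
width_cm_sum = 114 + 33 + 83 + 57 + 181 = 468
—
[declared_avg: declared > 3851 and width_cm > 93]
parcel=P57: ✗
parcel=P64: ✗
parcel=P78: ✓ → 41
parcel=P53: ✓ → 33
parcel=P18: ✗
parcel=P31: ✓ → 193
parcel=P85: ✓ → 187
parcel=P69: ✗
parcel=P79: ✗
parcel=P30: ✗
parcel=P33: ✗
parcel=P42: ✗
parcel=P43: ✗
declared_avg = (41 + 33 + 193 + 187) / 4 = 113.5
—
[declared_sum: declared < 2277 and service = 'economy']
parcel=P57: ✓ → 40
parcel=P64: ✗
parcel=P78: ✗
parcel=P53: ✗
parcel=P18: ✗
parcel=P31: ✗
parcel=P85: ✗
parcel=P69: ✓ → 123
parcel=P79: ✗
parcel=P30: ✗
parcel=P33: ✗
parcel=P42: ✗
parcel=P43: ✗
declared_sum = 40 + 123 = 163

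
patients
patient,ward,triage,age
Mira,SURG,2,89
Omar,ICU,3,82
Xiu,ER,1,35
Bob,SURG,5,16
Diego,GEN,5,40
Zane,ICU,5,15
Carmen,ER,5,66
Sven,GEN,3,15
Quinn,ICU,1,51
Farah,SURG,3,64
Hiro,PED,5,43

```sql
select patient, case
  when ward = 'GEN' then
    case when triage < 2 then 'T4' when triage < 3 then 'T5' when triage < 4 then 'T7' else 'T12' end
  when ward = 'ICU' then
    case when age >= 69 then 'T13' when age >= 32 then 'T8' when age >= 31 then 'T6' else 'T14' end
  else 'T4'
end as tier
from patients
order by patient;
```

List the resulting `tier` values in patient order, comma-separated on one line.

T4, T4, T12, T4, T4, T4, T13, T8, T7, T4, T14

patient=Bob: ward='SURG' → outer ELSE → T4
patient=Carmen: ward='ER' → outer ELSE → T4
patient=Diego: ward='GEN' → inner[ELSE] → T12
patient=Farah: ward='SURG' → outer ELSE → T4
patient=Hiro: ward='PED' → outer ELSE → T4
patient=Mira: ward='SURG' → outer ELSE → T4
patient=Omar: ward='ICU' → inner[age >= 69] → T13
patient=Quinn: ward='ICU' → inner[age >= 32] → T8
patient=Sven: ward='GEN' → inner[triage < 4] → T7
patient=Xiu: ward='ER' → outer ELSE → T4
patient=Zane: ward='ICU' → inner[ELSE] → T14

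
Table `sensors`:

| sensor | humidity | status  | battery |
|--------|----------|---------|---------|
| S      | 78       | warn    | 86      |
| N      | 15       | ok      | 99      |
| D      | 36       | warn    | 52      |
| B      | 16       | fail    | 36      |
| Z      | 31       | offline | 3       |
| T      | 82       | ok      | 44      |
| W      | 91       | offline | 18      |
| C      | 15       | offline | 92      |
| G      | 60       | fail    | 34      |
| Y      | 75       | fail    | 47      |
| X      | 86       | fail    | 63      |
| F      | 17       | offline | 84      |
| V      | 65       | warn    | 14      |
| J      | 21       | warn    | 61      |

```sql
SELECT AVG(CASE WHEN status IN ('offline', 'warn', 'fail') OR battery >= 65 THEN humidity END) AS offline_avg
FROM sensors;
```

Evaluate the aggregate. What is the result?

46.6153846154

sensor=S: ✓ → 78
sensor=N: ✓ → 15
sensor=D: ✓ → 36
sensor=B: ✓ → 16
sensor=Z: ✓ → 31
sensor=T: ✗
sensor=W: ✓ → 91
sensor=C: ✓ → 15
sensor=G: ✓ → 60
sensor=Y: ✓ → 75
sensor=X: ✓ → 86
sensor=F: ✓ → 17
sensor=V: ✓ → 65
sensor=J: ✓ → 21
offline_avg = (78 + 15 + 36 + 16 + 31 + 91 + 15 + 60 + 75 + 86 + 17 + 65 + 21) / 13 = 46.6153846154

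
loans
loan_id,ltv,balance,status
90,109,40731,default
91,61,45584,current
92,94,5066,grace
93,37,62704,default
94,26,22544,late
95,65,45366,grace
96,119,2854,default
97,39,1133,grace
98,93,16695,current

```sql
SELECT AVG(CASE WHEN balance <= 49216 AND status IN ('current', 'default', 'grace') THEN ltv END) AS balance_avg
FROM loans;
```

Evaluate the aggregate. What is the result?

82.8571428571

loan_id=90: ✓ → 109
loan_id=91: ✓ → 61
loan_id=92: ✓ → 94
loan_id=93: ✗
loan_id=94: ✗
loan_id=95: ✓ → 65
loan_id=96: ✓ → 119
loan_id=97: ✓ → 39
loan_id=98: ✓ → 93
balance_avg = (109 + 61 + 94 + 65 + 119 + 39 + 93) / 7 = 82.8571428571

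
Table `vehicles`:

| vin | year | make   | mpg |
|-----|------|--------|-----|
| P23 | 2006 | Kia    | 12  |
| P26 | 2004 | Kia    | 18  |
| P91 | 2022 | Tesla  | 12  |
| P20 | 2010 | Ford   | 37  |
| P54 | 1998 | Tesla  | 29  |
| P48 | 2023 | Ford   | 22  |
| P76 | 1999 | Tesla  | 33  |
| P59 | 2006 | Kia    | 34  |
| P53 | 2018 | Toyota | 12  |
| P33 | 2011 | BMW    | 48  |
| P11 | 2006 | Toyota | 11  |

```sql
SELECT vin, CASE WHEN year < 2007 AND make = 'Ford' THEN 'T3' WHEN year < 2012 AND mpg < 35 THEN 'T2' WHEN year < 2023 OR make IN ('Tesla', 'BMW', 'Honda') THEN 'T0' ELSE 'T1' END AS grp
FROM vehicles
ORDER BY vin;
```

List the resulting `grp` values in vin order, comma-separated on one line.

vin=P11: year < 2012 AND mpg < 35 → T2
vin=P20: year < 2023 OR make IN ('Tesla', 'BMW', 'Honda') → T0
vin=P23: year < 2012 AND mpg < 35 → T2
vin=P26: year < 2012 AND mpg < 35 → T2
vin=P33: year < 2023 OR make IN ('Tesla', 'BMW', 'Honda') → T0
vin=P48: ELSE → T1
vin=P53: year < 2023 OR make IN ('Tesla', 'BMW', 'Honda') → T0
vin=P54: year < 2012 AND mpg < 35 → T2
vin=P59: year < 2012 AND mpg < 35 → T2
vin=P76: year < 2012 AND mpg < 35 → T2
vin=P91: year < 2023 OR make IN ('Tesla', 'BMW', 'Honda') → T0

T2, T0, T2, T2, T0, T1, T0, T2, T2, T2, T0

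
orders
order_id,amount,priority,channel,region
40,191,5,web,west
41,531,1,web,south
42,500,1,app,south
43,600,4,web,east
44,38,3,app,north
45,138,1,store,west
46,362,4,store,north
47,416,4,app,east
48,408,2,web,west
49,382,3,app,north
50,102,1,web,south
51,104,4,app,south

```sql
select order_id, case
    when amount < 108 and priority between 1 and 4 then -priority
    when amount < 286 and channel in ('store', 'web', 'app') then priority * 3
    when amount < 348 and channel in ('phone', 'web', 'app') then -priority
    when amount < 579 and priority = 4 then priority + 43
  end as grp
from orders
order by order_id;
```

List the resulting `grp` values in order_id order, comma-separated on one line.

order_id=40: amount < 286 and channel in ('store', 'web', 'app') → 15
order_id=41: (no match → NULL) → NULL
order_id=42: (no match → NULL) → NULL
order_id=43: (no match → NULL) → NULL
order_id=44: amount < 108 and priority between 1 and 4 → -3
order_id=45: amount < 286 and channel in ('store', 'web', 'app') → 3
order_id=46: amount < 579 and priority = 4 → 47
order_id=47: amount < 579 and priority = 4 → 47
order_id=48: (no match → NULL) → NULL
order_id=49: (no match → NULL) → NULL
order_id=50: amount < 108 and priority between 1 and 4 → -1
order_id=51: amount < 108 and priority between 1 and 4 → -4

15, NULL, NULL, NULL, -3, 3, 47, 47, NULL, NULL, -1, -4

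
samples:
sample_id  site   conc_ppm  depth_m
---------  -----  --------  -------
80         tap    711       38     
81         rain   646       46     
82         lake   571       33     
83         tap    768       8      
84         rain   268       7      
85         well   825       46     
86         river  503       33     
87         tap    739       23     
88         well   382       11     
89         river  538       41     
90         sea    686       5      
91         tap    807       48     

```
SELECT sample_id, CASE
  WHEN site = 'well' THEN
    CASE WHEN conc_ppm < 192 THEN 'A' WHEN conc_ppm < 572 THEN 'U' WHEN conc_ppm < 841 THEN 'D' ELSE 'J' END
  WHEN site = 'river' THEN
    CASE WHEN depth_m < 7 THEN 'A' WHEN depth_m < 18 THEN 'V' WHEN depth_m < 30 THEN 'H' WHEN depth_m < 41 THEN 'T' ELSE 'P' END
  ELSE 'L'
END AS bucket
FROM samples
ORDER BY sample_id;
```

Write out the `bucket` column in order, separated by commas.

L, L, L, L, L, D, T, L, U, P, L, L

sample_id=80: site='tap' → outer ELSE → L
sample_id=81: site='rain' → outer ELSE → L
sample_id=82: site='lake' → outer ELSE → L
sample_id=83: site='tap' → outer ELSE → L
sample_id=84: site='rain' → outer ELSE → L
sample_id=85: site='well' → inner[conc_ppm < 841] → D
sample_id=86: site='river' → inner[depth_m < 41] → T
sample_id=87: site='tap' → outer ELSE → L
sample_id=88: site='well' → inner[conc_ppm < 572] → U
sample_id=89: site='river' → inner[ELSE] → P
sample_id=90: site='sea' → outer ELSE → L
sample_id=91: site='tap' → outer ELSE → L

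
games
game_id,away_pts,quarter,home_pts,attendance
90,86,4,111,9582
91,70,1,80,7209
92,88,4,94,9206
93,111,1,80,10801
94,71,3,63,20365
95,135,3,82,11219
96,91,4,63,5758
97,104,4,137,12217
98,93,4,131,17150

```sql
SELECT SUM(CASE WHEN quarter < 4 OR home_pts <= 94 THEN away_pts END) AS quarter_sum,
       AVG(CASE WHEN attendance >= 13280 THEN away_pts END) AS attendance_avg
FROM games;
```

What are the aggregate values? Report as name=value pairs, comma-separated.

[quarter_sum: quarter < 4 OR home_pts <= 94]
game_id=90: ✗
game_id=91: ✓ → 70
game_id=92: ✓ → 88
game_id=93: ✓ → 111
game_id=94: ✓ → 71
game_id=95: ✓ → 135
game_id=96: ✓ → 91
game_id=97: ✗
game_id=98: ✗
quarter_sum = 70 + 88 + 111 + 71 + 135 + 91 = 566
—
[attendance_avg: attendance >= 13280]
game_id=90: ✗
game_id=91: ✗
game_id=92: ✗
game_id=93: ✗
game_id=94: ✓ → 71
game_id=95: ✗
game_id=96: ✗
game_id=97: ✗
game_id=98: ✓ → 93
attendance_avg = (71 + 93) / 2 = 82

quarter_sum=566, attendance_avg=82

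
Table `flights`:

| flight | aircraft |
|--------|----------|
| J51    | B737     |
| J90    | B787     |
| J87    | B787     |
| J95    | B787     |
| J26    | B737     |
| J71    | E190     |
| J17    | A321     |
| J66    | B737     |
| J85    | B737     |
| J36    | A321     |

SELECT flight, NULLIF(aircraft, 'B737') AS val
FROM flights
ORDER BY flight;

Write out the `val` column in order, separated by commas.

A321, NULL, A321, NULL, NULL, E190, NULL, B787, B787, B787

flight=J17: aircraft=A321 vs B737: differ → A321
flight=J26: aircraft=B737 vs B737: equal → NULL
flight=J36: aircraft=A321 vs B737: differ → A321
flight=J51: aircraft=B737 vs B737: equal → NULL
flight=J66: aircraft=B737 vs B737: equal → NULL
flight=J71: aircraft=E190 vs B737: differ → E190
flight=J85: aircraft=B737 vs B737: equal → NULL
flight=J87: aircraft=B787 vs B737: differ → B787
flight=J90: aircraft=B787 vs B737: differ → B787
flight=J95: aircraft=B787 vs B737: differ → B787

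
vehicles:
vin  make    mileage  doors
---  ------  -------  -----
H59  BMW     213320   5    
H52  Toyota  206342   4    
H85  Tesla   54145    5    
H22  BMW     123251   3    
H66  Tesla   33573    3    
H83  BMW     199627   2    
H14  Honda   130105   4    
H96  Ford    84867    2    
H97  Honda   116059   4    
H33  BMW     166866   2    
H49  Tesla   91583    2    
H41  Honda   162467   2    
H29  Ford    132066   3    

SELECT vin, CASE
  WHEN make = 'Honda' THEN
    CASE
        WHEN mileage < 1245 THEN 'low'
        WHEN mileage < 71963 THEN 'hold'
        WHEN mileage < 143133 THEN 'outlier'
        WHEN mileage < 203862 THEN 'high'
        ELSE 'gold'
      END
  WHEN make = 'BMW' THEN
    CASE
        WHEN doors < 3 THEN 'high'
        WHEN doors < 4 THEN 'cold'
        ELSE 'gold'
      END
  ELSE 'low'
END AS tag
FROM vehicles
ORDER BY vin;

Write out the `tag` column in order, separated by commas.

outlier, cold, low, high, high, low, low, gold, low, high, low, low, outlier

vin=H14: make='Honda' → inner[mileage < 143133] → outlier
vin=H22: make='BMW' → inner[doors < 4] → cold
vin=H29: make='Ford' → outer ELSE → low
vin=H33: make='BMW' → inner[doors < 3] → high
vin=H41: make='Honda' → inner[mileage < 203862] → high
vin=H49: make='Tesla' → outer ELSE → low
vin=H52: make='Toyota' → outer ELSE → low
vin=H59: make='BMW' → inner[ELSE] → gold
vin=H66: make='Tesla' → outer ELSE → low
vin=H83: make='BMW' → inner[doors < 3] → high
vin=H85: make='Tesla' → outer ELSE → low
vin=H96: make='Ford' → outer ELSE → low
vin=H97: make='Honda' → inner[mileage < 143133] → outlier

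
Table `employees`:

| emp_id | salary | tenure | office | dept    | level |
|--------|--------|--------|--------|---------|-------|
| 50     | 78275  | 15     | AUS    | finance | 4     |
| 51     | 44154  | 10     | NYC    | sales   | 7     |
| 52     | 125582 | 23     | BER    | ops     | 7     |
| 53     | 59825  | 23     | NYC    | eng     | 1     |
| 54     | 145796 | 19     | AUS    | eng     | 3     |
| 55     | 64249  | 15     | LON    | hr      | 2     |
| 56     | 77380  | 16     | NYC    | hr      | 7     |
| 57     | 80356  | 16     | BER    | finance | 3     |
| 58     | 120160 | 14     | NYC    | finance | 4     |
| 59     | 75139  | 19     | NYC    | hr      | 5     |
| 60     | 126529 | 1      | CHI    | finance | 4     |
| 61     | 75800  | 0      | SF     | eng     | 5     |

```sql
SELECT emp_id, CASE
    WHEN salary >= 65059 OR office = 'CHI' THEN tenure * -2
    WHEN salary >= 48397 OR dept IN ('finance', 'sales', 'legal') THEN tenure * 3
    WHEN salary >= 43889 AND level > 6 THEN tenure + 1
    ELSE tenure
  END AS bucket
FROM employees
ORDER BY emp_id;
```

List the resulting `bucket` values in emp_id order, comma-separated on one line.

emp_id=50: salary >= 65059 OR office = 'CHI' → -30
emp_id=51: salary >= 48397 OR dept IN ('finance', 'sales', 'legal') → 30
emp_id=52: salary >= 65059 OR office = 'CHI' → -46
emp_id=53: salary >= 48397 OR dept IN ('finance', 'sales', 'legal') → 69
emp_id=54: salary >= 65059 OR office = 'CHI' → -38
emp_id=55: salary >= 48397 OR dept IN ('finance', 'sales', 'legal') → 45
emp_id=56: salary >= 65059 OR office = 'CHI' → -32
emp_id=57: salary >= 65059 OR office = 'CHI' → -32
emp_id=58: salary >= 65059 OR office = 'CHI' → -28
emp_id=59: salary >= 65059 OR office = 'CHI' → -38
emp_id=60: salary >= 65059 OR office = 'CHI' → -2
emp_id=61: salary >= 65059 OR office = 'CHI' → 0

-30, 30, -46, 69, -38, 45, -32, -32, -28, -38, -2, 0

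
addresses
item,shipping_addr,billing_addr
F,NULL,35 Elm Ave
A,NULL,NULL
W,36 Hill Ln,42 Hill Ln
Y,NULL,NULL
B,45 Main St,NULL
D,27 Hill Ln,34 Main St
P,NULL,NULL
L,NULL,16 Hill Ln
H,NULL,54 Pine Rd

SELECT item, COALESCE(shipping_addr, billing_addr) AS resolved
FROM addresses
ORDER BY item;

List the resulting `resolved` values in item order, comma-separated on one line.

NULL, 45 Main St, 27 Hill Ln, 35 Elm Ave, 54 Pine Rd, 16 Hill Ln, NULL, 36 Hill Ln, NULL

item=A: shipping_addr=NULL, billing_addr=NULL (all NULL) → NULL
item=B: shipping_addr=45 Main St → 45 Main St
item=D: shipping_addr=27 Hill Ln → 27 Hill Ln
item=F: shipping_addr=NULL, billing_addr=35 Elm Ave → 35 Elm Ave
item=H: shipping_addr=NULL, billing_addr=54 Pine Rd → 54 Pine Rd
item=L: shipping_addr=NULL, billing_addr=16 Hill Ln → 16 Hill Ln
item=P: shipping_addr=NULL, billing_addr=NULL (all NULL) → NULL
item=W: shipping_addr=36 Hill Ln → 36 Hill Ln
item=Y: shipping_addr=NULL, billing_addr=NULL (all NULL) → NULL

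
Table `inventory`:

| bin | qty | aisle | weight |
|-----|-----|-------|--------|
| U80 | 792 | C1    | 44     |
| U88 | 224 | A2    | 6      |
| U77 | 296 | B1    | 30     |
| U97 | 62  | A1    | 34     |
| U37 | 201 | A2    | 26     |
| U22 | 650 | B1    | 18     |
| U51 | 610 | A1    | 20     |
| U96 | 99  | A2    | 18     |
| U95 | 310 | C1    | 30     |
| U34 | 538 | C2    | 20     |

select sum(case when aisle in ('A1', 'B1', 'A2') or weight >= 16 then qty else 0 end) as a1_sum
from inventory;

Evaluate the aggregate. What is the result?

bin=U80: ✓ → 792
bin=U88: ✓ → 224
bin=U77: ✓ → 296
bin=U97: ✓ → 62
bin=U37: ✓ → 201
bin=U22: ✓ → 650
bin=U51: ✓ → 610
bin=U96: ✓ → 99
bin=U95: ✓ → 310
bin=U34: ✓ → 538
a1_sum = 792 + 224 + 296 + 62 + 201 + 650 + 610 + 99 + 310 + 538 = 3782

3782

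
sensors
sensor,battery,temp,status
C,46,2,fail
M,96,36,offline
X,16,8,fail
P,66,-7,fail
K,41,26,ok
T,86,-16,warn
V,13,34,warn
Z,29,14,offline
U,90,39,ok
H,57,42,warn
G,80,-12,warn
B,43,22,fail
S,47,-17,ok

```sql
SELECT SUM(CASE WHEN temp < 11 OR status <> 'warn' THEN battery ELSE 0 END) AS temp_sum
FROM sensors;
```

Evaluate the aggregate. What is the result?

sensor=C: ✓ → 46
sensor=M: ✓ → 96
sensor=X: ✓ → 16
sensor=P: ✓ → 66
sensor=K: ✓ → 41
sensor=T: ✓ → 86
sensor=V: ✗
sensor=Z: ✓ → 29
sensor=U: ✓ → 90
sensor=H: ✗
sensor=G: ✓ → 80
sensor=B: ✓ → 43
sensor=S: ✓ → 47
temp_sum = 46 + 96 + 16 + 66 + 41 + 86 + 29 + 90 + 80 + 43 + 47 = 640

640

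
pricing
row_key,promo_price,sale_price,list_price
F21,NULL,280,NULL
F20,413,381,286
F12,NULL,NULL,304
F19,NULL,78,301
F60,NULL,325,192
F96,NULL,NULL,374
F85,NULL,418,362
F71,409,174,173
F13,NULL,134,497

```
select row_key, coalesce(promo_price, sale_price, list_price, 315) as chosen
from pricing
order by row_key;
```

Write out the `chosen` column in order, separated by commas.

row_key=F12: promo_price=NULL, sale_price=NULL, list_price=304 → 304
row_key=F13: promo_price=NULL, sale_price=134 → 134
row_key=F19: promo_price=NULL, sale_price=78 → 78
row_key=F20: promo_price=413 → 413
row_key=F21: promo_price=NULL, sale_price=280 → 280
row_key=F60: promo_price=NULL, sale_price=325 → 325
row_key=F71: promo_price=409 → 409
row_key=F85: promo_price=NULL, sale_price=418 → 418
row_key=F96: promo_price=NULL, sale_price=NULL, list_price=374 → 374

304, 134, 78, 413, 280, 325, 409, 418, 374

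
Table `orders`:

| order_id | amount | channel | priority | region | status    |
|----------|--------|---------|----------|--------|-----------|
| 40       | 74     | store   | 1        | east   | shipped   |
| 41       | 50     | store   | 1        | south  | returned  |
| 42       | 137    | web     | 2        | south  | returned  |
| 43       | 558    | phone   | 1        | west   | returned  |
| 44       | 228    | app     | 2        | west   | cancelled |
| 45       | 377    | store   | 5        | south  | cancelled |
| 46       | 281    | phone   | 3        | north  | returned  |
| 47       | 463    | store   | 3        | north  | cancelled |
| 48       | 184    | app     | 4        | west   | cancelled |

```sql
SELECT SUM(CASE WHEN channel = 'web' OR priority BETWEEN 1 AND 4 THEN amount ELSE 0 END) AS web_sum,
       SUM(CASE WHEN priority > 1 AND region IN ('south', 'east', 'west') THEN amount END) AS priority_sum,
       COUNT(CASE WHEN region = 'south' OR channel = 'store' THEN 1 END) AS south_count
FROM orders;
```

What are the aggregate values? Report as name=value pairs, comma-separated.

web_sum=1975, priority_sum=926, south_count=5

[web_sum: channel = 'web' OR priority BETWEEN 1 AND 4]
order_id=40: ✓ → 74
order_id=41: ✓ → 50
order_id=42: ✓ → 137
order_id=43: ✓ → 558
order_id=44: ✓ → 228
order_id=45: ✗
order_id=46: ✓ → 281
order_id=47: ✓ → 463
order_id=48: ✓ → 184
web_sum = 74 + 50 + 137 + 558 + 228 + 281 + 463 + 184 = 1975
—
[priority_sum: priority > 1 AND region IN ('south', 'east', 'west')]
order_id=40: ✗
order_id=41: ✗
order_id=42: ✓ → 137
order_id=43: ✗
order_id=44: ✓ → 228
order_id=45: ✓ → 377
order_id=46: ✗
order_id=47: ✗
order_id=48: ✓ → 184
priority_sum = 137 + 228 + 377 + 184 = 926
—
[south_count: region = 'south' OR channel = 'store']
order_id=40: ✓ → 1
order_id=41: ✓ → 1
order_id=42: ✓ → 1
order_id=43: ✗
order_id=44: ✗
order_id=45: ✓ → 1
order_id=46: ✗
order_id=47: ✓ → 1
order_id=48: ✗
south_count = COUNT(1, 1, 1, 1, 1) = 5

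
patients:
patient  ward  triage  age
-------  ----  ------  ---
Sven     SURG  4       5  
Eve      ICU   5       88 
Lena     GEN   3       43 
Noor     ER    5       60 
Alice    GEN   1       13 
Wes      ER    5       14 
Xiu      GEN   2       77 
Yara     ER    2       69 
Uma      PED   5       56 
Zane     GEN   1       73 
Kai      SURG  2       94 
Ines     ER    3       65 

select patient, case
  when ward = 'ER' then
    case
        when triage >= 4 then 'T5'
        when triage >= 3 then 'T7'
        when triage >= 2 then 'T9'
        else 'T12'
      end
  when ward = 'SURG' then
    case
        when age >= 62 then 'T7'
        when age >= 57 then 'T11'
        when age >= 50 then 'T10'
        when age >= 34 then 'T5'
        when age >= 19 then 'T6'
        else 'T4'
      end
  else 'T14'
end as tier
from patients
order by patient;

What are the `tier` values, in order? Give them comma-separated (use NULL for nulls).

patient=Alice: ward='GEN' → outer ELSE → T14
patient=Eve: ward='ICU' → outer ELSE → T14
patient=Ines: ward='ER' → inner[triage >= 3] → T7
patient=Kai: ward='SURG' → inner[age >= 62] → T7
patient=Lena: ward='GEN' → outer ELSE → T14
patient=Noor: ward='ER' → inner[triage >= 4] → T5
patient=Sven: ward='SURG' → inner[ELSE] → T4
patient=Uma: ward='PED' → outer ELSE → T14
patient=Wes: ward='ER' → inner[triage >= 4] → T5
patient=Xiu: ward='GEN' → outer ELSE → T14
patient=Yara: ward='ER' → inner[triage >= 2] → T9
patient=Zane: ward='GEN' → outer ELSE → T14

T14, T14, T7, T7, T14, T5, T4, T14, T5, T14, T9, T14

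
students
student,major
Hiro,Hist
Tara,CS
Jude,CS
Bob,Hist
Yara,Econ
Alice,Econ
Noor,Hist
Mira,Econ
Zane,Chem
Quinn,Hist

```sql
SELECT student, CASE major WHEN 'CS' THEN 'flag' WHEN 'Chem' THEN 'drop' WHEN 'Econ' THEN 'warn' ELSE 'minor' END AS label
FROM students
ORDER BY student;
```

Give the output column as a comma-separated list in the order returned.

warn, minor, minor, flag, warn, minor, minor, flag, warn, drop

student=Alice: major='Econ' → warn
student=Bob: ELSE → minor
student=Hiro: ELSE → minor
student=Jude: major='CS' → flag
student=Mira: major='Econ' → warn
student=Noor: ELSE → minor
student=Quinn: ELSE → minor
student=Tara: major='CS' → flag
student=Yara: major='Econ' → warn
student=Zane: major='Chem' → drop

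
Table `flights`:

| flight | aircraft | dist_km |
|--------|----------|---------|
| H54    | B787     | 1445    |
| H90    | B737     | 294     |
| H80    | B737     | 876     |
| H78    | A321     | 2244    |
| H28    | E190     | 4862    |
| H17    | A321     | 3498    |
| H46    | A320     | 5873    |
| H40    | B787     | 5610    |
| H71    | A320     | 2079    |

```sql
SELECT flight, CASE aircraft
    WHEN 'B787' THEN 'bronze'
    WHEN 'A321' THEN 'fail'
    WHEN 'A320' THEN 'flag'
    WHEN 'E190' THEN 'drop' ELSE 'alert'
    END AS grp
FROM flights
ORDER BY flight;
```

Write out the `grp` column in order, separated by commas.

fail, drop, bronze, flag, bronze, flag, fail, alert, alert

flight=H17: aircraft='A321' → fail
flight=H28: aircraft='E190' → drop
flight=H40: aircraft='B787' → bronze
flight=H46: aircraft='A320' → flag
flight=H54: aircraft='B787' → bronze
flight=H71: aircraft='A320' → flag
flight=H78: aircraft='A321' → fail
flight=H80: ELSE → alert
flight=H90: ELSE → alert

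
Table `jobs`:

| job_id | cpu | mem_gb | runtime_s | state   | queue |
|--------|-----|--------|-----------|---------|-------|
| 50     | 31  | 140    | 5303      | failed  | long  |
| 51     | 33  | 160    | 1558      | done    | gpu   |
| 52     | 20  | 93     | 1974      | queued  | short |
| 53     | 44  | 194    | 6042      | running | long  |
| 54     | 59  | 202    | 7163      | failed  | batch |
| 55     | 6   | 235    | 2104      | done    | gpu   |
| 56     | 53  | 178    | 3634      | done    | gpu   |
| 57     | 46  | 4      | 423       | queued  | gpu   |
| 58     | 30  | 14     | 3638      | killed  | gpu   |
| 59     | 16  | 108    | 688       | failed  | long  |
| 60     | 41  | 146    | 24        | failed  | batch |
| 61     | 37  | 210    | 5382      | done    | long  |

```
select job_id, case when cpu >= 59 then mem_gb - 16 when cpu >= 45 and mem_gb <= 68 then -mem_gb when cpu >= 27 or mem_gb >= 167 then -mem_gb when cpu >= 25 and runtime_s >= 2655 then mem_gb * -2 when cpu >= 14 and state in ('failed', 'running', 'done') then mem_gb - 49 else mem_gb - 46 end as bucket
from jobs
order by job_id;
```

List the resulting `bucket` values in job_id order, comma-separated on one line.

job_id=50: cpu >= 27 or mem_gb >= 167 → -140
job_id=51: cpu >= 27 or mem_gb >= 167 → -160
job_id=52: ELSE → 47
job_id=53: cpu >= 27 or mem_gb >= 167 → -194
job_id=54: cpu >= 59 → 186
job_id=55: cpu >= 27 or mem_gb >= 167 → -235
job_id=56: cpu >= 27 or mem_gb >= 167 → -178
job_id=57: cpu >= 45 and mem_gb <= 68 → -4
job_id=58: cpu >= 27 or mem_gb >= 167 → -14
job_id=59: cpu >= 14 and state in ('failed', 'running', 'done') → 59
job_id=60: cpu >= 27 or mem_gb >= 167 → -146
job_id=61: cpu >= 27 or mem_gb >= 167 → -210

-140, -160, 47, -194, 186, -235, -178, -4, -14, 59, -146, -210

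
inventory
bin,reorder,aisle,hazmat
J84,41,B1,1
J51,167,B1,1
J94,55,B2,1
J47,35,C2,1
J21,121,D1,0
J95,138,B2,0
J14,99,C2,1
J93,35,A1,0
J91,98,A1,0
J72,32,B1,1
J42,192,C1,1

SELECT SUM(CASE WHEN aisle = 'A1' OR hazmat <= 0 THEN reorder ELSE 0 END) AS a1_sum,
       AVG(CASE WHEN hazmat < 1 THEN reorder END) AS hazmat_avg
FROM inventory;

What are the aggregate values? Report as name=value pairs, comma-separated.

a1_sum=392, hazmat_avg=98

[a1_sum: aisle = 'A1' OR hazmat <= 0]
bin=J84: ✗
bin=J51: ✗
bin=J94: ✗
bin=J47: ✗
bin=J21: ✓ → 121
bin=J95: ✓ → 138
bin=J14: ✗
bin=J93: ✓ → 35
bin=J91: ✓ → 98
bin=J72: ✗
bin=J42: ✗
a1_sum = 121 + 138 + 35 + 98 = 392
—
[hazmat_avg: hazmat < 1]
bin=J84: ✗
bin=J51: ✗
bin=J94: ✗
bin=J47: ✗
bin=J21: ✓ → 121
bin=J95: ✓ → 138
bin=J14: ✗
bin=J93: ✓ → 35
bin=J91: ✓ → 98
bin=J72: ✗
bin=J42: ✗
hazmat_avg = (121 + 138 + 35 + 98) / 4 = 98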